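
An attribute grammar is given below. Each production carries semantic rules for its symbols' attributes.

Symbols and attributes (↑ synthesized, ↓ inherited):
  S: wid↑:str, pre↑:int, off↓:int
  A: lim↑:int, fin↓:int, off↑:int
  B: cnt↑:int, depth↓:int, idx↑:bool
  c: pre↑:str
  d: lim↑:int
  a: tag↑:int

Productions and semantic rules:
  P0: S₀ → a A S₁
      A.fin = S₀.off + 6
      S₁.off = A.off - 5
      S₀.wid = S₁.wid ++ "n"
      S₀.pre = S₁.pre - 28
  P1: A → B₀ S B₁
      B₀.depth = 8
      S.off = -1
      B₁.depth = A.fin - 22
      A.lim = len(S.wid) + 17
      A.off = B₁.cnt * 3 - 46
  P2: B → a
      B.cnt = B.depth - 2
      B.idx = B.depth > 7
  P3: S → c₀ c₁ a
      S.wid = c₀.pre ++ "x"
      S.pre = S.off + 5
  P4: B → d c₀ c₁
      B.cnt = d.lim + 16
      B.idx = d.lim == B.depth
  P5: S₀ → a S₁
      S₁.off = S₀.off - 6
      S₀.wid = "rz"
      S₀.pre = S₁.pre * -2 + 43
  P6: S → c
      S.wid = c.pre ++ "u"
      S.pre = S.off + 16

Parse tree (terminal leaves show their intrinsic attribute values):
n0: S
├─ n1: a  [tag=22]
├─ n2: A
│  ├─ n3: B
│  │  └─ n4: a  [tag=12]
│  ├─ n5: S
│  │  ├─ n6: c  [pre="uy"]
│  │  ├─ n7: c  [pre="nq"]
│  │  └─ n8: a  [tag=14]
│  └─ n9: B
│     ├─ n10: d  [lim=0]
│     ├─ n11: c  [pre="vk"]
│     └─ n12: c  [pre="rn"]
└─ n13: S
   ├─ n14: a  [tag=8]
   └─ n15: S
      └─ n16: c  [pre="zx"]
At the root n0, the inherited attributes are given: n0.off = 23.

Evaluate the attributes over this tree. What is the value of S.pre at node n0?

1

1. n0.off = 23  [given at root]
2. n1.tag = 22  [terminal]
3. n2.fin = 29  [S₀.off + 6]
4. n3.depth = 8  [8]
5. n4.tag = 12  [terminal]
6. n3.cnt = 6  [B.depth - 2]
7. n3.idx = true  [B.depth > 7]
8. n5.off = -1  [-1]
9. n6.pre = "uy"  [terminal]
10. n7.pre = "nq"  [terminal]
11. n8.tag = 14  [terminal]
12. n5.wid = "uyx"  [c₀.pre ++ "x"]
13. n5.pre = 4  [S.off + 5]
14. n9.depth = 7  [A.fin - 22]
15. n10.lim = 0  [terminal]
16. n11.pre = "vk"  [terminal]
17. n12.pre = "rn"  [terminal]
18. n9.cnt = 16  [d.lim + 16]
19. n9.idx = false  [d.lim == B.depth]
20. n2.lim = 20  [len(S.wid) + 17]
21. n2.off = 2  [B₁.cnt * 3 - 46]
22. n13.off = -3  [A.off - 5]
23. n14.tag = 8  [terminal]
24. n15.off = -9  [S₀.off - 6]
25. n16.pre = "zx"  [terminal]
26. n15.wid = "zxu"  [c.pre ++ "u"]
27. n15.pre = 7  [S.off + 16]
28. n13.wid = "rz"  ["rz"]
29. n13.pre = 29  [S₁.pre * -2 + 43]
30. n0.wid = "rzn"  [S₁.wid ++ "n"]
31. n0.pre = 1  [S₁.pre - 28]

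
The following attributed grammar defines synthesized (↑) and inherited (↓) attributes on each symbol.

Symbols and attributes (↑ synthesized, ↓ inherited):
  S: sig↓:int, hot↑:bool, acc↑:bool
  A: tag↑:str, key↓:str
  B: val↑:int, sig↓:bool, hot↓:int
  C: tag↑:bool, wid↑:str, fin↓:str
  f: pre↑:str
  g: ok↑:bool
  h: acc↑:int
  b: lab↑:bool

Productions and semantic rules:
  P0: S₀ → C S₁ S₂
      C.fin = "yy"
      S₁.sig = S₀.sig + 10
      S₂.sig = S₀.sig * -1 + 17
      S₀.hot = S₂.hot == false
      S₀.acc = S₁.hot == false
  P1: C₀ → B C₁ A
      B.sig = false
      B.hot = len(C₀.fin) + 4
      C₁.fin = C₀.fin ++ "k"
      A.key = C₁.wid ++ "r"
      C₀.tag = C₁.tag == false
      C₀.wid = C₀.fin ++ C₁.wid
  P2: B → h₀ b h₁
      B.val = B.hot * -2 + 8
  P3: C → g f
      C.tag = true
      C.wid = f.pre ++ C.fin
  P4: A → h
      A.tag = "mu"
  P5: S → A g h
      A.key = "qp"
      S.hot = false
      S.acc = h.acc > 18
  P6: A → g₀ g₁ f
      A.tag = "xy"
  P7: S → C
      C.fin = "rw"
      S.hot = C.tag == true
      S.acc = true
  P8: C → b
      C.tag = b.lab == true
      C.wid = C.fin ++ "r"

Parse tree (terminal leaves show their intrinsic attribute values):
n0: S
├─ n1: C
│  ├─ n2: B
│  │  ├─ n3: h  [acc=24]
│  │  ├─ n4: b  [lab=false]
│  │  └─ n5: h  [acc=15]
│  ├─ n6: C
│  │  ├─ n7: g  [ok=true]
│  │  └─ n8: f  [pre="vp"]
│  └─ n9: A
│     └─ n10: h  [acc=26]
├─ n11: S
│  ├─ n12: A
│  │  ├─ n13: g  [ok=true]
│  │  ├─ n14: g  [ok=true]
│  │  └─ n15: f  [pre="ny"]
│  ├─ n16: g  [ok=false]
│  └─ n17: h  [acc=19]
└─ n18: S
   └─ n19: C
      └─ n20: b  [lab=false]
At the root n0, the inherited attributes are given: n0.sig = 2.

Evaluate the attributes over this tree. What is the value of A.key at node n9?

"vpyykr"

1. n0.sig = 2  [given at root]
2. n1.fin = "yy"  ["yy"]
3. n2.sig = false  [false]
4. n2.hot = 6  [len(C₀.fin) + 4]
5. n3.acc = 24  [terminal]
6. n4.lab = false  [terminal]
7. n5.acc = 15  [terminal]
8. n2.val = -4  [B.hot * -2 + 8]
9. n6.fin = "yyk"  [C₀.fin ++ "k"]
10. n7.ok = true  [terminal]
11. n8.pre = "vp"  [terminal]
12. n6.tag = true  [true]
13. n6.wid = "vpyyk"  [f.pre ++ C.fin]
14. n9.key = "vpyykr"  [C₁.wid ++ "r"]
15. n10.acc = 26  [terminal]
16. n9.tag = "mu"  ["mu"]
17. n1.tag = false  [C₁.tag == false]
18. n1.wid = "yyvpyyk"  [C₀.fin ++ C₁.wid]
19. n11.sig = 12  [S₀.sig + 10]
20. n12.key = "qp"  ["qp"]
21. n13.ok = true  [terminal]
22. n14.ok = true  [terminal]
23. n15.pre = "ny"  [terminal]
24. n12.tag = "xy"  ["xy"]
25. n16.ok = false  [terminal]
26. n17.acc = 19  [terminal]
27. n11.hot = false  [false]
28. n11.acc = true  [h.acc > 18]
29. n18.sig = 15  [S₀.sig * -1 + 17]
30. n19.fin = "rw"  ["rw"]
31. n20.lab = false  [terminal]
32. n19.tag = false  [b.lab == true]
33. n19.wid = "rwr"  [C.fin ++ "r"]
34. n18.hot = false  [C.tag == true]
35. n18.acc = true  [true]
36. n0.hot = true  [S₂.hot == false]
37. n0.acc = true  [S₁.hot == false]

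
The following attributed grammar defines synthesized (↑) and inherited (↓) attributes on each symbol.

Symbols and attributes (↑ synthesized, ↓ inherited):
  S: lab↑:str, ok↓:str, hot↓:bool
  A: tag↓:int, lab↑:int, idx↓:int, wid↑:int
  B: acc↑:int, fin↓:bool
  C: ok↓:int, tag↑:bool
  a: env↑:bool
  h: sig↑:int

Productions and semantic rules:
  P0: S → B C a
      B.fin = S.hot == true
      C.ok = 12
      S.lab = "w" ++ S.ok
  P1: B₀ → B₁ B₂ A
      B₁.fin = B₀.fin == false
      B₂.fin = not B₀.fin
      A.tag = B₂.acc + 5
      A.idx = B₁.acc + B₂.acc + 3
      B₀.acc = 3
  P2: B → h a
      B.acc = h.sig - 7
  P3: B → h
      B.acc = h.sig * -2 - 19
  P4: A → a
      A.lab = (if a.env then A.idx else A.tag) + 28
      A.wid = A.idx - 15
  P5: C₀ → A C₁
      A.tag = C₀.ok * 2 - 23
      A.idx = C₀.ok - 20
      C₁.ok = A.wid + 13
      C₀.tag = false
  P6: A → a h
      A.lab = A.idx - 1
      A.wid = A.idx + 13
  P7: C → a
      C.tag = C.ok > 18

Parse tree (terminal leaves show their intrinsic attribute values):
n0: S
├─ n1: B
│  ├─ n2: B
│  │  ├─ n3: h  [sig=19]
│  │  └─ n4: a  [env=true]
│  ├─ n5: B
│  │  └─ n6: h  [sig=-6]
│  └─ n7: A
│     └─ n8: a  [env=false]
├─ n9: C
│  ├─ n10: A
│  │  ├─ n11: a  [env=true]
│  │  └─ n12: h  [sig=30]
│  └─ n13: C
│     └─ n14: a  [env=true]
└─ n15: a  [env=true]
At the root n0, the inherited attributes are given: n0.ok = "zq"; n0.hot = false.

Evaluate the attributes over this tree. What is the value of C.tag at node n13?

1. n0.ok = "zq"  [given at root]
2. n0.hot = false  [given at root]
3. n1.fin = false  [S.hot == true]
4. n2.fin = true  [B₀.fin == false]
5. n3.sig = 19  [terminal]
6. n4.env = true  [terminal]
7. n2.acc = 12  [h.sig - 7]
8. n5.fin = true  [not B₀.fin]
9. n6.sig = -6  [terminal]
10. n5.acc = -7  [h.sig * -2 - 19]
11. n7.tag = -2  [B₂.acc + 5]
12. n7.idx = 8  [B₁.acc + B₂.acc + 3]
13. n8.env = false  [terminal]
14. n7.lab = 26  [(if a.env then A.idx else A.tag) + 28]
15. n7.wid = -7  [A.idx - 15]
16. n1.acc = 3  [3]
17. n9.ok = 12  [12]
18. n10.tag = 1  [C₀.ok * 2 - 23]
19. n10.idx = -8  [C₀.ok - 20]
20. n11.env = true  [terminal]
21. n12.sig = 30  [terminal]
22. n10.lab = -9  [A.idx - 1]
23. n10.wid = 5  [A.idx + 13]
24. n13.ok = 18  [A.wid + 13]
25. n14.env = true  [terminal]
26. n13.tag = false  [C.ok > 18]
27. n9.tag = false  [false]
28. n15.env = true  [terminal]
29. n0.lab = "wzq"  ["w" ++ S.ok]

false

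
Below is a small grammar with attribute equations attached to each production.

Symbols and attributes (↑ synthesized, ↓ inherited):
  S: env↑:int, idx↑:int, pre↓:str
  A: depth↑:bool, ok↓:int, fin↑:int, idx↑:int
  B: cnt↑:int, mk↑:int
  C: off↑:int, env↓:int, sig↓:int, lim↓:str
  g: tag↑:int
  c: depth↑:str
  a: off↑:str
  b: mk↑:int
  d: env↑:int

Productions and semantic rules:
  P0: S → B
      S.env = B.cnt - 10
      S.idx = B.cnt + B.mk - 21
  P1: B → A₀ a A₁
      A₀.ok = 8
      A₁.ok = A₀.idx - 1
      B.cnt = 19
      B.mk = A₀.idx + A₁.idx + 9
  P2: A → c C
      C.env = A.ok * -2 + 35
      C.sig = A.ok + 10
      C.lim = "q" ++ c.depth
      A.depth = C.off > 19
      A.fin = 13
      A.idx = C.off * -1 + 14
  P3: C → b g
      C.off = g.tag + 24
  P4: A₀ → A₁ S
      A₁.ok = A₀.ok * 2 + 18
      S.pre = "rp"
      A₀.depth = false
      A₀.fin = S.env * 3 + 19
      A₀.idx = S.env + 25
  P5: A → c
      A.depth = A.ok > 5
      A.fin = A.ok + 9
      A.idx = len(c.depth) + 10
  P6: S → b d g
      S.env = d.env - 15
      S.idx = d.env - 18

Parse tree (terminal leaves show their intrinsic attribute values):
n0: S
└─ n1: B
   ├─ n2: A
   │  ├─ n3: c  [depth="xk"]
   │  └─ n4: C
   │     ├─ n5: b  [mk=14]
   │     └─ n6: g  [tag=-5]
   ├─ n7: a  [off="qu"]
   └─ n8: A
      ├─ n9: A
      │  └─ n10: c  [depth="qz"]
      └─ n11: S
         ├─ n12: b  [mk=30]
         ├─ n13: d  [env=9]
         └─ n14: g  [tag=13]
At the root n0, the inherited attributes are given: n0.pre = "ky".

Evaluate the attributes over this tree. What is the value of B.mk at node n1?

1. n0.pre = "ky"  [given at root]
2. n2.ok = 8  [8]
3. n3.depth = "xk"  [terminal]
4. n4.env = 19  [A.ok * -2 + 35]
5. n4.sig = 18  [A.ok + 10]
6. n4.lim = "qxk"  ["q" ++ c.depth]
7. n5.mk = 14  [terminal]
8. n6.tag = -5  [terminal]
9. n4.off = 19  [g.tag + 24]
10. n2.depth = false  [C.off > 19]
11. n2.fin = 13  [13]
12. n2.idx = -5  [C.off * -1 + 14]
13. n7.off = "qu"  [terminal]
14. n8.ok = -6  [A₀.idx - 1]
15. n9.ok = 6  [A₀.ok * 2 + 18]
16. n10.depth = "qz"  [terminal]
17. n9.depth = true  [A.ok > 5]
18. n9.fin = 15  [A.ok + 9]
19. n9.idx = 12  [len(c.depth) + 10]
20. n11.pre = "rp"  ["rp"]
21. n12.mk = 30  [terminal]
22. n13.env = 9  [terminal]
23. n14.tag = 13  [terminal]
24. n11.env = -6  [d.env - 15]
25. n11.idx = -9  [d.env - 18]
26. n8.depth = false  [false]
27. n8.fin = 1  [S.env * 3 + 19]
28. n8.idx = 19  [S.env + 25]
29. n1.cnt = 19  [19]
30. n1.mk = 23  [A₀.idx + A₁.idx + 9]
31. n0.env = 9  [B.cnt - 10]
32. n0.idx = 21  [B.cnt + B.mk - 21]

23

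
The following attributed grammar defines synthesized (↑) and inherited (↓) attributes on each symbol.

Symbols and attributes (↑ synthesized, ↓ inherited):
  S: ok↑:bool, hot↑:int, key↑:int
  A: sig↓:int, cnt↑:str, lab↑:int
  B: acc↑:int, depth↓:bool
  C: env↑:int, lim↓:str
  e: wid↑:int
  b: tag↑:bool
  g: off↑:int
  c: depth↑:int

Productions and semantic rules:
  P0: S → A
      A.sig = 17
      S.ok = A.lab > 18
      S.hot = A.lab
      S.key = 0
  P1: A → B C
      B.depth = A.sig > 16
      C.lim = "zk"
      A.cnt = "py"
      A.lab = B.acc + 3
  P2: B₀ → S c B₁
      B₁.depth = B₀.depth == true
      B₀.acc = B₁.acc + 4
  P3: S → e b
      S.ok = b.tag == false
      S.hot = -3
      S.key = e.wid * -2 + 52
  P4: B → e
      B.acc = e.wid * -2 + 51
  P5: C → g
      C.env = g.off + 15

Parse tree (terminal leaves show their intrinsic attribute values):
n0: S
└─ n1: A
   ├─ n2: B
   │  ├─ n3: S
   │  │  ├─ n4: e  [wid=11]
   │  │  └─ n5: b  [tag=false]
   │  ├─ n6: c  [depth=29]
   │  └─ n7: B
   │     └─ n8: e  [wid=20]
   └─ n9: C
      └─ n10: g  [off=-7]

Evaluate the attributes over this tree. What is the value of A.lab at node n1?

1. n1.sig = 17  [17]
2. n2.depth = true  [A.sig > 16]
3. n4.wid = 11  [terminal]
4. n5.tag = false  [terminal]
5. n3.ok = true  [b.tag == false]
6. n3.hot = -3  [-3]
7. n3.key = 30  [e.wid * -2 + 52]
8. n6.depth = 29  [terminal]
9. n7.depth = true  [B₀.depth == true]
10. n8.wid = 20  [terminal]
11. n7.acc = 11  [e.wid * -2 + 51]
12. n2.acc = 15  [B₁.acc + 4]
13. n9.lim = "zk"  ["zk"]
14. n10.off = -7  [terminal]
15. n9.env = 8  [g.off + 15]
16. n1.cnt = "py"  ["py"]
17. n1.lab = 18  [B.acc + 3]
18. n0.ok = false  [A.lab > 18]
19. n0.hot = 18  [A.lab]
20. n0.key = 0  [0]

18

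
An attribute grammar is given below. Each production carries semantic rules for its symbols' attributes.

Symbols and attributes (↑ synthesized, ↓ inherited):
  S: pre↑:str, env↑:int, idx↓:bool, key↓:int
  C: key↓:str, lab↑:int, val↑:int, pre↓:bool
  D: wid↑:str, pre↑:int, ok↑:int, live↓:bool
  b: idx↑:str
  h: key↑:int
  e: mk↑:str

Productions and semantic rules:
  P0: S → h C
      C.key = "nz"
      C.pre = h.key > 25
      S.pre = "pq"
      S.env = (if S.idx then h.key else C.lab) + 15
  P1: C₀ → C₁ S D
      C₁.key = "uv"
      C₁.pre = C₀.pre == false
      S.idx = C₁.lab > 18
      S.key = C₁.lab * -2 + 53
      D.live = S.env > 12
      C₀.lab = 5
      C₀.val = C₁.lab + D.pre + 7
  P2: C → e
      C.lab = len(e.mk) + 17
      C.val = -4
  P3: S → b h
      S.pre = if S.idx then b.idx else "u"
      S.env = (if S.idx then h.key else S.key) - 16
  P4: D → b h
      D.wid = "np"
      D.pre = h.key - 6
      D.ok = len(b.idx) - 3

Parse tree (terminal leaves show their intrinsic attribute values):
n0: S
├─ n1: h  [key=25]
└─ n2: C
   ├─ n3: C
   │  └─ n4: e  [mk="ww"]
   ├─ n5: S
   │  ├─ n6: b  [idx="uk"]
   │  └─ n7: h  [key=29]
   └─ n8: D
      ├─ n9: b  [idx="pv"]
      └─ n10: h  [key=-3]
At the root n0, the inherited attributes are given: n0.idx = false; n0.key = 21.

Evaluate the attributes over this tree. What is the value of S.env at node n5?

1. n0.idx = false  [given at root]
2. n0.key = 21  [given at root]
3. n1.key = 25  [terminal]
4. n2.key = "nz"  ["nz"]
5. n2.pre = false  [h.key > 25]
6. n3.key = "uv"  ["uv"]
7. n3.pre = true  [C₀.pre == false]
8. n4.mk = "ww"  [terminal]
9. n3.lab = 19  [len(e.mk) + 17]
10. n3.val = -4  [-4]
11. n5.idx = true  [C₁.lab > 18]
12. n5.key = 15  [C₁.lab * -2 + 53]
13. n6.idx = "uk"  [terminal]
14. n7.key = 29  [terminal]
15. n5.pre = "uk"  [if S.idx then b.idx else "u"]
16. n5.env = 13  [(if S.idx then h.key else S.key) - 16]
17. n8.live = true  [S.env > 12]
18. n9.idx = "pv"  [terminal]
19. n10.key = -3  [terminal]
20. n8.wid = "np"  ["np"]
21. n8.pre = -9  [h.key - 6]
22. n8.ok = -1  [len(b.idx) - 3]
23. n2.lab = 5  [5]
24. n2.val = 17  [C₁.lab + D.pre + 7]
25. n0.pre = "pq"  ["pq"]
26. n0.env = 20  [(if S.idx then h.key else C.lab) + 15]

13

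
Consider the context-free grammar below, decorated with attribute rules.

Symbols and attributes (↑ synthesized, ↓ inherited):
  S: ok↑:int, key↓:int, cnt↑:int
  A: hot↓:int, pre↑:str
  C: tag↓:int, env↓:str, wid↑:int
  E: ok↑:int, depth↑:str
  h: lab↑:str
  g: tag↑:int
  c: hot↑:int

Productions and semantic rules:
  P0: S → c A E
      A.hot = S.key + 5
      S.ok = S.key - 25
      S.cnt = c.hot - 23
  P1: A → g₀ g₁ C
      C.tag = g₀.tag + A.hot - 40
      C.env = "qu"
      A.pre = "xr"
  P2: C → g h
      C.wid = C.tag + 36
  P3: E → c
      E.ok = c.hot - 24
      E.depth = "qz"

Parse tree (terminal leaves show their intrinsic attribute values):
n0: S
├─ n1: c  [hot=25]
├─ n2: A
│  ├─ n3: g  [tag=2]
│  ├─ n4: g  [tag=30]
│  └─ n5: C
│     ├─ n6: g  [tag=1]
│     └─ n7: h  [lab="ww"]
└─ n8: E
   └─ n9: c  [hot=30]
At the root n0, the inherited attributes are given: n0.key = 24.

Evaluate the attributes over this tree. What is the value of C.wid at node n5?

27

1. n0.key = 24  [given at root]
2. n1.hot = 25  [terminal]
3. n2.hot = 29  [S.key + 5]
4. n3.tag = 2  [terminal]
5. n4.tag = 30  [terminal]
6. n5.tag = -9  [g₀.tag + A.hot - 40]
7. n5.env = "qu"  ["qu"]
8. n6.tag = 1  [terminal]
9. n7.lab = "ww"  [terminal]
10. n5.wid = 27  [C.tag + 36]
11. n2.pre = "xr"  ["xr"]
12. n9.hot = 30  [terminal]
13. n8.ok = 6  [c.hot - 24]
14. n8.depth = "qz"  ["qz"]
15. n0.ok = -1  [S.key - 25]
16. n0.cnt = 2  [c.hot - 23]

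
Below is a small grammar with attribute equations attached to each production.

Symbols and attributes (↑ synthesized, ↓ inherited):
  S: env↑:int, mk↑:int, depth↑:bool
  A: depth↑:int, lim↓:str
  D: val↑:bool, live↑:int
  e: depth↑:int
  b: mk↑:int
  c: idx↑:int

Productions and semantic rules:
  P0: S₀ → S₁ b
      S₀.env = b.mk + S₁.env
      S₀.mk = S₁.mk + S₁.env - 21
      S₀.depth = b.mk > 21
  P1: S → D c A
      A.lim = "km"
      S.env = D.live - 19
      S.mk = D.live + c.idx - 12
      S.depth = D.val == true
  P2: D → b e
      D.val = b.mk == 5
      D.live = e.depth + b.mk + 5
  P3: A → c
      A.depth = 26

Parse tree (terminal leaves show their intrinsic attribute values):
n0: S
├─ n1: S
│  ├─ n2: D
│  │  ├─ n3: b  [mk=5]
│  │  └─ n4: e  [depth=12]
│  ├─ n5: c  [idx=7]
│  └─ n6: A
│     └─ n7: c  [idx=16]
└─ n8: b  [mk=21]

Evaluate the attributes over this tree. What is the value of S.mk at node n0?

-1

1. n3.mk = 5  [terminal]
2. n4.depth = 12  [terminal]
3. n2.val = true  [b.mk == 5]
4. n2.live = 22  [e.depth + b.mk + 5]
5. n5.idx = 7  [terminal]
6. n6.lim = "km"  ["km"]
7. n7.idx = 16  [terminal]
8. n6.depth = 26  [26]
9. n1.env = 3  [D.live - 19]
10. n1.mk = 17  [D.live + c.idx - 12]
11. n1.depth = true  [D.val == true]
12. n8.mk = 21  [terminal]
13. n0.env = 24  [b.mk + S₁.env]
14. n0.mk = -1  [S₁.mk + S₁.env - 21]
15. n0.depth = false  [b.mk > 21]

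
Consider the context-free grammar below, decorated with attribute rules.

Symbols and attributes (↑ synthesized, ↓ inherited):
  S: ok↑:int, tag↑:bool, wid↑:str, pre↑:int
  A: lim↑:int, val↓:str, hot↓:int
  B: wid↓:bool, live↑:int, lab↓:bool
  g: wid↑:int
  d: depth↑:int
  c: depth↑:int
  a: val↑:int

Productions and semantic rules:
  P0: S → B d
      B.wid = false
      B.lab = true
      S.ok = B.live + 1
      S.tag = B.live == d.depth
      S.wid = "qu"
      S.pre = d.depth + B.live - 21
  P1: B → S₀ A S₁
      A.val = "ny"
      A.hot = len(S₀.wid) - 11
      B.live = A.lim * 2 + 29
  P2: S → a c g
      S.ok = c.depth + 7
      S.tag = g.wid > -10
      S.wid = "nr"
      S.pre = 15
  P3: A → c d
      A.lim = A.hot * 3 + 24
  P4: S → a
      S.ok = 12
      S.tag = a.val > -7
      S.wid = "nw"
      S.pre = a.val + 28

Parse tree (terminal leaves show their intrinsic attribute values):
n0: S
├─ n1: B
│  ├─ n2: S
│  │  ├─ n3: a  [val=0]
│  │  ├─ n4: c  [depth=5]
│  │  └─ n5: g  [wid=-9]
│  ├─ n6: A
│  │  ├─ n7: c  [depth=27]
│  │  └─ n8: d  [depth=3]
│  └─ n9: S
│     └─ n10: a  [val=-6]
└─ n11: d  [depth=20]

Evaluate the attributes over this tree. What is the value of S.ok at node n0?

1. n1.wid = false  [false]
2. n1.lab = true  [true]
3. n3.val = 0  [terminal]
4. n4.depth = 5  [terminal]
5. n5.wid = -9  [terminal]
6. n2.ok = 12  [c.depth + 7]
7. n2.tag = true  [g.wid > -10]
8. n2.wid = "nr"  ["nr"]
9. n2.pre = 15  [15]
10. n6.val = "ny"  ["ny"]
11. n6.hot = -9  [len(S₀.wid) - 11]
12. n7.depth = 27  [terminal]
13. n8.depth = 3  [terminal]
14. n6.lim = -3  [A.hot * 3 + 24]
15. n10.val = -6  [terminal]
16. n9.ok = 12  [12]
17. n9.tag = true  [a.val > -7]
18. n9.wid = "nw"  ["nw"]
19. n9.pre = 22  [a.val + 28]
20. n1.live = 23  [A.lim * 2 + 29]
21. n11.depth = 20  [terminal]
22. n0.ok = 24  [B.live + 1]
23. n0.tag = false  [B.live == d.depth]
24. n0.wid = "qu"  ["qu"]
25. n0.pre = 22  [d.depth + B.live - 21]

24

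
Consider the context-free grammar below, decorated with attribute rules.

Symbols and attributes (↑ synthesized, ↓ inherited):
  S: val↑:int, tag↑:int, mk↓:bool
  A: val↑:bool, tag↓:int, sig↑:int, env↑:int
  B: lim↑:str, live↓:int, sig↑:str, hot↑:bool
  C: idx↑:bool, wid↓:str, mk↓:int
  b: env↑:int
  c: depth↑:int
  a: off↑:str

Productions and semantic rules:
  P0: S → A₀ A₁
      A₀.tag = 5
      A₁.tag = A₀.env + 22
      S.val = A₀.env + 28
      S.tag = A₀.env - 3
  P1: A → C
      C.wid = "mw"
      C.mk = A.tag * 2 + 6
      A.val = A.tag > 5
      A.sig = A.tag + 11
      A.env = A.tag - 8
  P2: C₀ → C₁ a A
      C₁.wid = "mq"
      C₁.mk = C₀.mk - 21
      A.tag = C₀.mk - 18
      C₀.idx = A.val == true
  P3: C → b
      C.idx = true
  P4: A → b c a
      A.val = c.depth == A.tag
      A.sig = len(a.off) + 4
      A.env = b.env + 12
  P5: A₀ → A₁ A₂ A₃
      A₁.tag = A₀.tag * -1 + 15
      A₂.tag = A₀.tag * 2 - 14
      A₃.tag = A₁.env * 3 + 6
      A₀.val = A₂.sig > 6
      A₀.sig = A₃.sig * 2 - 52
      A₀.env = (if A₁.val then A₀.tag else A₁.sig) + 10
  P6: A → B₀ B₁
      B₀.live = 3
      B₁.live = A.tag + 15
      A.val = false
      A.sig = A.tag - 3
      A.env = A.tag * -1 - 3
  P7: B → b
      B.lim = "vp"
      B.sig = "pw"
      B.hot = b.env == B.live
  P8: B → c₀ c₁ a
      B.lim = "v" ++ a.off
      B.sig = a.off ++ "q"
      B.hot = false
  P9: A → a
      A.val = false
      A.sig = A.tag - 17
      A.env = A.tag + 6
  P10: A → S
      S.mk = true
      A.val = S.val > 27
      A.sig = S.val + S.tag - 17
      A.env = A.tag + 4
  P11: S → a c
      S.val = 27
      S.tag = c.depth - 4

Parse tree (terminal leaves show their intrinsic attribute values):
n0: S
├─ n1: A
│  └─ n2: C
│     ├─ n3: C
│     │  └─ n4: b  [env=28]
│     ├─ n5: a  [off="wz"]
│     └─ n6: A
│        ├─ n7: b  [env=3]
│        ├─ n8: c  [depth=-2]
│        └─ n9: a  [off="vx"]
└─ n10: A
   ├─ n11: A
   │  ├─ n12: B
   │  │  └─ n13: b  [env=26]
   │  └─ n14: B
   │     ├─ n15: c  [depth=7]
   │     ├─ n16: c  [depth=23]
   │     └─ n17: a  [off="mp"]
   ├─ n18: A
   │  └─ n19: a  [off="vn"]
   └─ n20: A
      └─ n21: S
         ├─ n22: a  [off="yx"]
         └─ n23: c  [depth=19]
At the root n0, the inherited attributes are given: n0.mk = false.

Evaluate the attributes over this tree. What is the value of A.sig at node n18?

7

1. n0.mk = false  [given at root]
2. n1.tag = 5  [5]
3. n2.wid = "mw"  ["mw"]
4. n2.mk = 16  [A.tag * 2 + 6]
5. n3.wid = "mq"  ["mq"]
6. n3.mk = -5  [C₀.mk - 21]
7. n4.env = 28  [terminal]
8. n3.idx = true  [true]
9. n5.off = "wz"  [terminal]
10. n6.tag = -2  [C₀.mk - 18]
11. n7.env = 3  [terminal]
12. n8.depth = -2  [terminal]
13. n9.off = "vx"  [terminal]
14. n6.val = true  [c.depth == A.tag]
15. n6.sig = 6  [len(a.off) + 4]
16. n6.env = 15  [b.env + 12]
17. n2.idx = true  [A.val == true]
18. n1.val = false  [A.tag > 5]
19. n1.sig = 16  [A.tag + 11]
20. n1.env = -3  [A.tag - 8]
21. n10.tag = 19  [A₀.env + 22]
22. n11.tag = -4  [A₀.tag * -1 + 15]
23. n12.live = 3  [3]
24. n13.env = 26  [terminal]
25. n12.lim = "vp"  ["vp"]
26. n12.sig = "pw"  ["pw"]
27. n12.hot = false  [b.env == B.live]
28. n14.live = 11  [A.tag + 15]
29. n15.depth = 7  [terminal]
30. n16.depth = 23  [terminal]
31. n17.off = "mp"  [terminal]
32. n14.lim = "vmp"  ["v" ++ a.off]
33. n14.sig = "mpq"  [a.off ++ "q"]
34. n14.hot = false  [false]
35. n11.val = false  [false]
36. n11.sig = -7  [A.tag - 3]
37. n11.env = 1  [A.tag * -1 - 3]
38. n18.tag = 24  [A₀.tag * 2 - 14]
39. n19.off = "vn"  [terminal]
40. n18.val = false  [false]
41. n18.sig = 7  [A.tag - 17]
42. n18.env = 30  [A.tag + 6]
43. n20.tag = 9  [A₁.env * 3 + 6]
44. n21.mk = true  [true]
45. n22.off = "yx"  [terminal]
46. n23.depth = 19  [terminal]
47. n21.val = 27  [27]
48. n21.tag = 15  [c.depth - 4]
49. n20.val = false  [S.val > 27]
50. n20.sig = 25  [S.val + S.tag - 17]
51. n20.env = 13  [A.tag + 4]
52. n10.val = true  [A₂.sig > 6]
53. n10.sig = -2  [A₃.sig * 2 - 52]
54. n10.env = 3  [(if A₁.val then A₀.tag else A₁.sig) + 10]
55. n0.val = 25  [A₀.env + 28]
56. n0.tag = -6  [A₀.env - 3]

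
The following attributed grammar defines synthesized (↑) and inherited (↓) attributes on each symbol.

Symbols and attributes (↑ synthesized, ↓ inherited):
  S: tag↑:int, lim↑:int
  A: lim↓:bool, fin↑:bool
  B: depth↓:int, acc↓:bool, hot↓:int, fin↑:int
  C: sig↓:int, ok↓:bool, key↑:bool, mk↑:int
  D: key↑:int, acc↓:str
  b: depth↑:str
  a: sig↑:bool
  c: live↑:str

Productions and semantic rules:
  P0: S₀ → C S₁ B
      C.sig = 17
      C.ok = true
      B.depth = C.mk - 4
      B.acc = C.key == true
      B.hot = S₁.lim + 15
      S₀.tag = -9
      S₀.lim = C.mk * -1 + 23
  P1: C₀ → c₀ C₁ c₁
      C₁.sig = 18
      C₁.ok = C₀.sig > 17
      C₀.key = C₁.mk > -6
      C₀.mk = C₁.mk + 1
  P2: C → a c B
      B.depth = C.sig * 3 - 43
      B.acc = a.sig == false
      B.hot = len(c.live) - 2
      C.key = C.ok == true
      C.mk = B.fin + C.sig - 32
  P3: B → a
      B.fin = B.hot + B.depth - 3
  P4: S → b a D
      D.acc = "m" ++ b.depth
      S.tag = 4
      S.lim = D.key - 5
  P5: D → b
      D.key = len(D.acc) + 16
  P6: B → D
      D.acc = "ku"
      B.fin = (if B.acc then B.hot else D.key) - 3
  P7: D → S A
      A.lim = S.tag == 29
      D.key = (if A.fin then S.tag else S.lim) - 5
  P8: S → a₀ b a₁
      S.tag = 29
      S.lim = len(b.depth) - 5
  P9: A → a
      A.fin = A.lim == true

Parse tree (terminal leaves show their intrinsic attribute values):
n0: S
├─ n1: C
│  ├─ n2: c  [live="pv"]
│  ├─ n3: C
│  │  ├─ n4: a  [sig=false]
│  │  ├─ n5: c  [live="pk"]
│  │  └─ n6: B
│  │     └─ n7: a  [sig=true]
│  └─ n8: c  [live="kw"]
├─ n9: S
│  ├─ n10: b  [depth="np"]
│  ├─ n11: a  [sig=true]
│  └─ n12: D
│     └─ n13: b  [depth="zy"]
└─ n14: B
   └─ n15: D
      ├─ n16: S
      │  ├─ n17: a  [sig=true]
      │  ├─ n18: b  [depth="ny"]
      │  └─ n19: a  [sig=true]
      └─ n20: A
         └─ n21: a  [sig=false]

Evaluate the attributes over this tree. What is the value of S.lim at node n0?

28

1. n1.sig = 17  [17]
2. n1.ok = true  [true]
3. n2.live = "pv"  [terminal]
4. n3.sig = 18  [18]
5. n3.ok = false  [C₀.sig > 17]
6. n4.sig = false  [terminal]
7. n5.live = "pk"  [terminal]
8. n6.depth = 11  [C.sig * 3 - 43]
9. n6.acc = true  [a.sig == false]
10. n6.hot = 0  [len(c.live) - 2]
11. n7.sig = true  [terminal]
12. n6.fin = 8  [B.hot + B.depth - 3]
13. n3.key = false  [C.ok == true]
14. n3.mk = -6  [B.fin + C.sig - 32]
15. n8.live = "kw"  [terminal]
16. n1.key = false  [C₁.mk > -6]
17. n1.mk = -5  [C₁.mk + 1]
18. n10.depth = "np"  [terminal]
19. n11.sig = true  [terminal]
20. n12.acc = "mnp"  ["m" ++ b.depth]
21. n13.depth = "zy"  [terminal]
22. n12.key = 19  [len(D.acc) + 16]
23. n9.tag = 4  [4]
24. n9.lim = 14  [D.key - 5]
25. n14.depth = -9  [C.mk - 4]
26. n14.acc = false  [C.key == true]
27. n14.hot = 29  [S₁.lim + 15]
28. n15.acc = "ku"  ["ku"]
29. n17.sig = true  [terminal]
30. n18.depth = "ny"  [terminal]
31. n19.sig = true  [terminal]
32. n16.tag = 29  [29]
33. n16.lim = -3  [len(b.depth) - 5]
34. n20.lim = true  [S.tag == 29]
35. n21.sig = false  [terminal]
36. n20.fin = true  [A.lim == true]
37. n15.key = 24  [(if A.fin then S.tag else S.lim) - 5]
38. n14.fin = 21  [(if B.acc then B.hot else D.key) - 3]
39. n0.tag = -9  [-9]
40. n0.lim = 28  [C.mk * -1 + 23]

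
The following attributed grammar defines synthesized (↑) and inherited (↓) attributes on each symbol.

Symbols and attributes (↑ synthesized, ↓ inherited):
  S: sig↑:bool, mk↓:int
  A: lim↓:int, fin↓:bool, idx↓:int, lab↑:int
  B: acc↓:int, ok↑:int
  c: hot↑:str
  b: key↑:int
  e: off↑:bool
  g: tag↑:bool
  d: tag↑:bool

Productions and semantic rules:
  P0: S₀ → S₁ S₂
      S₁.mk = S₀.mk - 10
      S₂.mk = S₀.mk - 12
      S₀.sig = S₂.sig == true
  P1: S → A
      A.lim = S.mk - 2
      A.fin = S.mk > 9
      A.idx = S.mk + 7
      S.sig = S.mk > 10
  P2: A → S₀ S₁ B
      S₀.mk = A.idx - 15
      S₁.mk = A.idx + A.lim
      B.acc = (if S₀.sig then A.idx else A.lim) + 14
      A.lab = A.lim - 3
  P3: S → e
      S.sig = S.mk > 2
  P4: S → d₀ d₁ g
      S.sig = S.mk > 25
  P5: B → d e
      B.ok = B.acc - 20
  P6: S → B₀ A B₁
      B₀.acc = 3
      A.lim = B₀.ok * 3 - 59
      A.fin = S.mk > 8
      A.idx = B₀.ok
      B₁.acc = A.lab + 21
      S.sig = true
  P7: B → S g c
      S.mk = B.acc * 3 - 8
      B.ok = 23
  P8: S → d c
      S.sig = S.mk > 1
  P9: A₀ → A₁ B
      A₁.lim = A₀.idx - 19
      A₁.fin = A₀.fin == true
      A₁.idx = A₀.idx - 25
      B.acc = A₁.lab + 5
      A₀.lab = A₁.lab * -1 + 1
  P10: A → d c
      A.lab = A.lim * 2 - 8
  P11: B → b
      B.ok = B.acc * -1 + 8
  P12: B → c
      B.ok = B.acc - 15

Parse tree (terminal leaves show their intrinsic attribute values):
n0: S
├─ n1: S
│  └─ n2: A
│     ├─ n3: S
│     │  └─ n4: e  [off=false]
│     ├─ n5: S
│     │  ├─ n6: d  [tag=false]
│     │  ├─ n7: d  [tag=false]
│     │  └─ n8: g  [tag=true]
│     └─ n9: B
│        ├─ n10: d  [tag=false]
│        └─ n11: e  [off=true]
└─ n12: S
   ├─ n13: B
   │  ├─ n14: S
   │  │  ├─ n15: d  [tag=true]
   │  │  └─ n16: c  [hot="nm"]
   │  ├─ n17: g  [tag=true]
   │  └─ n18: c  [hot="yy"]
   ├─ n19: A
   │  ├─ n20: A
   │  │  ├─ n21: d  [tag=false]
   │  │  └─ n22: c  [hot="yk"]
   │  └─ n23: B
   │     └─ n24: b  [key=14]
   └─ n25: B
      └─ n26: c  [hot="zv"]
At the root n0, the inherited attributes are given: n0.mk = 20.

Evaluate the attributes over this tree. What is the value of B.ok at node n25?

1. n0.mk = 20  [given at root]
2. n1.mk = 10  [S₀.mk - 10]
3. n2.lim = 8  [S.mk - 2]
4. n2.fin = true  [S.mk > 9]
5. n2.idx = 17  [S.mk + 7]
6. n3.mk = 2  [A.idx - 15]
7. n4.off = false  [terminal]
8. n3.sig = false  [S.mk > 2]
9. n5.mk = 25  [A.idx + A.lim]
10. n6.tag = false  [terminal]
11. n7.tag = false  [terminal]
12. n8.tag = true  [terminal]
13. n5.sig = false  [S.mk > 25]
14. n9.acc = 22  [(if S₀.sig then A.idx else A.lim) + 14]
15. n10.tag = false  [terminal]
16. n11.off = true  [terminal]
17. n9.ok = 2  [B.acc - 20]
18. n2.lab = 5  [A.lim - 3]
19. n1.sig = false  [S.mk > 10]
20. n12.mk = 8  [S₀.mk - 12]
21. n13.acc = 3  [3]
22. n14.mk = 1  [B.acc * 3 - 8]
23. n15.tag = true  [terminal]
24. n16.hot = "nm"  [terminal]
25. n14.sig = false  [S.mk > 1]
26. n17.tag = true  [terminal]
27. n18.hot = "yy"  [terminal]
28. n13.ok = 23  [23]
29. n19.lim = 10  [B₀.ok * 3 - 59]
30. n19.fin = false  [S.mk > 8]
31. n19.idx = 23  [B₀.ok]
32. n20.lim = 4  [A₀.idx - 19]
33. n20.fin = false  [A₀.fin == true]
34. n20.idx = -2  [A₀.idx - 25]
35. n21.tag = false  [terminal]
36. n22.hot = "yk"  [terminal]
37. n20.lab = 0  [A.lim * 2 - 8]
38. n23.acc = 5  [A₁.lab + 5]
39. n24.key = 14  [terminal]
40. n23.ok = 3  [B.acc * -1 + 8]
41. n19.lab = 1  [A₁.lab * -1 + 1]
42. n25.acc = 22  [A.lab + 21]
43. n26.hot = "zv"  [terminal]
44. n25.ok = 7  [B.acc - 15]
45. n12.sig = true  [true]
46. n0.sig = true  [S₂.sig == true]

7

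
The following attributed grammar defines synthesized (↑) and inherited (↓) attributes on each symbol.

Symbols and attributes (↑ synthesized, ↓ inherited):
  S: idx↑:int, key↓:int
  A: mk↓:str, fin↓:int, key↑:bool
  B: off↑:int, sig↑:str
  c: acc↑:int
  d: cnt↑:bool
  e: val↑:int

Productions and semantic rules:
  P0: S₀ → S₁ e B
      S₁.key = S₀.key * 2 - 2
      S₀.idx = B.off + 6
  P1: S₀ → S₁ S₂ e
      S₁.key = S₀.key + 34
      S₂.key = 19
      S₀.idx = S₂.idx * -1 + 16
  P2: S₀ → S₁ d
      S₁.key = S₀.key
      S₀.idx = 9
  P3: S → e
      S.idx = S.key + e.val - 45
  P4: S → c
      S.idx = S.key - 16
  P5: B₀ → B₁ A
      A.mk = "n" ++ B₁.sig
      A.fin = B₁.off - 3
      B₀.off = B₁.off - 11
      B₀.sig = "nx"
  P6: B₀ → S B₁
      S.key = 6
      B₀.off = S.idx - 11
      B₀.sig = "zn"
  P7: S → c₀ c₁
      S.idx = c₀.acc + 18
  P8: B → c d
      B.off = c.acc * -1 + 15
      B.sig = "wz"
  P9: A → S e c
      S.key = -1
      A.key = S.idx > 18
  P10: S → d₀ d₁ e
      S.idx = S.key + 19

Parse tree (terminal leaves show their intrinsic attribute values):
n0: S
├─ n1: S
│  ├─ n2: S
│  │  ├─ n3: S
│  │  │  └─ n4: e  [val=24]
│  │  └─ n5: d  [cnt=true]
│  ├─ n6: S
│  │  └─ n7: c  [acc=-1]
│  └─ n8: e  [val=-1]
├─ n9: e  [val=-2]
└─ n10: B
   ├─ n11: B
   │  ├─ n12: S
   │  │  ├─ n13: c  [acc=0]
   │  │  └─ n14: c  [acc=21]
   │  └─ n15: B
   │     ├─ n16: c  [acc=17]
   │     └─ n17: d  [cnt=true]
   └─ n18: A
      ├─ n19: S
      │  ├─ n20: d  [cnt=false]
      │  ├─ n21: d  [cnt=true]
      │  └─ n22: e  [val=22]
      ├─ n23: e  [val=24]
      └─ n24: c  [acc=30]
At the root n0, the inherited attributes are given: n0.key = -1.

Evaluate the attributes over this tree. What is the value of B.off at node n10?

-4

1. n0.key = -1  [given at root]
2. n1.key = -4  [S₀.key * 2 - 2]
3. n2.key = 30  [S₀.key + 34]
4. n3.key = 30  [S₀.key]
5. n4.val = 24  [terminal]
6. n3.idx = 9  [S.key + e.val - 45]
7. n5.cnt = true  [terminal]
8. n2.idx = 9  [9]
9. n6.key = 19  [19]
10. n7.acc = -1  [terminal]
11. n6.idx = 3  [S.key - 16]
12. n8.val = -1  [terminal]
13. n1.idx = 13  [S₂.idx * -1 + 16]
14. n9.val = -2  [terminal]
15. n12.key = 6  [6]
16. n13.acc = 0  [terminal]
17. n14.acc = 21  [terminal]
18. n12.idx = 18  [c₀.acc + 18]
19. n16.acc = 17  [terminal]
20. n17.cnt = true  [terminal]
21. n15.off = -2  [c.acc * -1 + 15]
22. n15.sig = "wz"  ["wz"]
23. n11.off = 7  [S.idx - 11]
24. n11.sig = "zn"  ["zn"]
25. n18.mk = "nzn"  ["n" ++ B₁.sig]
26. n18.fin = 4  [B₁.off - 3]
27. n19.key = -1  [-1]
28. n20.cnt = false  [terminal]
29. n21.cnt = true  [terminal]
30. n22.val = 22  [terminal]
31. n19.idx = 18  [S.key + 19]
32. n23.val = 24  [terminal]
33. n24.acc = 30  [terminal]
34. n18.key = false  [S.idx > 18]
35. n10.off = -4  [B₁.off - 11]
36. n10.sig = "nx"  ["nx"]
37. n0.idx = 2  [B.off + 6]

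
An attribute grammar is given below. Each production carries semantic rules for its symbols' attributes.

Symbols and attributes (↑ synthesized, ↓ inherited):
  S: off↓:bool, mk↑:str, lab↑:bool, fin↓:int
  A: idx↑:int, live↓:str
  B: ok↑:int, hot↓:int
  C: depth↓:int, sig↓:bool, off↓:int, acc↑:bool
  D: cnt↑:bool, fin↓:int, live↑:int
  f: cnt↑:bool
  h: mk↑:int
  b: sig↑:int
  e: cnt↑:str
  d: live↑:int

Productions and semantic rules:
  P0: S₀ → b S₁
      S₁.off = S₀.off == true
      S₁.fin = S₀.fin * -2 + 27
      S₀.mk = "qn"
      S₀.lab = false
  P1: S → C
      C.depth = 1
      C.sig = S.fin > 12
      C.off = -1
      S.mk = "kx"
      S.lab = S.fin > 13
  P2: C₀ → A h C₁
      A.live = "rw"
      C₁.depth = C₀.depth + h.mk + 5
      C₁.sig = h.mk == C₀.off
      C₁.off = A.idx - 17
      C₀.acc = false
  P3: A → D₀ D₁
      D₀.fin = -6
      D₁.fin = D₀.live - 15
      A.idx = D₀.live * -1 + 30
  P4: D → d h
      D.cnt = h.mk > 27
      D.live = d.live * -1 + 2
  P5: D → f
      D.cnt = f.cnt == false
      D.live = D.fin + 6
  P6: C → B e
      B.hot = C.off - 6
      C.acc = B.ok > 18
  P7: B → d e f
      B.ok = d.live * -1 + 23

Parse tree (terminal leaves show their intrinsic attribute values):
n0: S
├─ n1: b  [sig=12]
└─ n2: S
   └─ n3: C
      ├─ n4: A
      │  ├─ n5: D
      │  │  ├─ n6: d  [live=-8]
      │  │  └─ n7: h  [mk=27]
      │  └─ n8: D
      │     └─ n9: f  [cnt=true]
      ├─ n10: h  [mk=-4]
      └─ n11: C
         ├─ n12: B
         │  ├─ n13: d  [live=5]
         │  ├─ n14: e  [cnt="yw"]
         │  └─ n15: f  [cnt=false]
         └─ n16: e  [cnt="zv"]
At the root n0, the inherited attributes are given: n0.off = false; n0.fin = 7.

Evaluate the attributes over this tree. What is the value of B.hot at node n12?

1. n0.off = false  [given at root]
2. n0.fin = 7  [given at root]
3. n1.sig = 12  [terminal]
4. n2.off = false  [S₀.off == true]
5. n2.fin = 13  [S₀.fin * -2 + 27]
6. n3.depth = 1  [1]
7. n3.sig = true  [S.fin > 12]
8. n3.off = -1  [-1]
9. n4.live = "rw"  ["rw"]
10. n5.fin = -6  [-6]
11. n6.live = -8  [terminal]
12. n7.mk = 27  [terminal]
13. n5.cnt = false  [h.mk > 27]
14. n5.live = 10  [d.live * -1 + 2]
15. n8.fin = -5  [D₀.live - 15]
16. n9.cnt = true  [terminal]
17. n8.cnt = false  [f.cnt == false]
18. n8.live = 1  [D.fin + 6]
19. n4.idx = 20  [D₀.live * -1 + 30]
20. n10.mk = -4  [terminal]
21. n11.depth = 2  [C₀.depth + h.mk + 5]
22. n11.sig = false  [h.mk == C₀.off]
23. n11.off = 3  [A.idx - 17]
24. n12.hot = -3  [C.off - 6]
25. n13.live = 5  [terminal]
26. n14.cnt = "yw"  [terminal]
27. n15.cnt = false  [terminal]
28. n12.ok = 18  [d.live * -1 + 23]
29. n16.cnt = "zv"  [terminal]
30. n11.acc = false  [B.ok > 18]
31. n3.acc = false  [false]
32. n2.mk = "kx"  ["kx"]
33. n2.lab = false  [S.fin > 13]
34. n0.mk = "qn"  ["qn"]
35. n0.lab = false  [false]

-3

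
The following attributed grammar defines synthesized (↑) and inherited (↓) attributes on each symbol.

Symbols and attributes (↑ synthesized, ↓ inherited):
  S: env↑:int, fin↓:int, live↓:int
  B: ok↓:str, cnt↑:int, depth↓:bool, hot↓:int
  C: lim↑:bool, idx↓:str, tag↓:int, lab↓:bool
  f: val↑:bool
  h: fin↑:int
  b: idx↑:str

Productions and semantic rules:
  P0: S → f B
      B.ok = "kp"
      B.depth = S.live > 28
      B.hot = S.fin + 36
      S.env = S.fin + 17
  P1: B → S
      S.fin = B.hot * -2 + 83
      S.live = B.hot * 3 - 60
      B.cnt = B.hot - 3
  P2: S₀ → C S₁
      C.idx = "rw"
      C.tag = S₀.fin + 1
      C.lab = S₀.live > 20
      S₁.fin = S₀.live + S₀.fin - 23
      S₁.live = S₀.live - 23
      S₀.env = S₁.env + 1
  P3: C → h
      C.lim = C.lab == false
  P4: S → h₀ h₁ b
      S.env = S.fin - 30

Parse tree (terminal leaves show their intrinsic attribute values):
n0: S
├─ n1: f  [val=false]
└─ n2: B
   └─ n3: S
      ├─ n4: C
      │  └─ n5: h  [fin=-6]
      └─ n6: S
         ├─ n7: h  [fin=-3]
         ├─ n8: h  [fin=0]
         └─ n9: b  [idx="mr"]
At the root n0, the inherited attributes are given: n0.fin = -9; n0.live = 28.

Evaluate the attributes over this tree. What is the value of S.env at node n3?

1. n0.fin = -9  [given at root]
2. n0.live = 28  [given at root]
3. n1.val = false  [terminal]
4. n2.ok = "kp"  ["kp"]
5. n2.depth = false  [S.live > 28]
6. n2.hot = 27  [S.fin + 36]
7. n3.fin = 29  [B.hot * -2 + 83]
8. n3.live = 21  [B.hot * 3 - 60]
9. n4.idx = "rw"  ["rw"]
10. n4.tag = 30  [S₀.fin + 1]
11. n4.lab = true  [S₀.live > 20]
12. n5.fin = -6  [terminal]
13. n4.lim = false  [C.lab == false]
14. n6.fin = 27  [S₀.live + S₀.fin - 23]
15. n6.live = -2  [S₀.live - 23]
16. n7.fin = -3  [terminal]
17. n8.fin = 0  [terminal]
18. n9.idx = "mr"  [terminal]
19. n6.env = -3  [S.fin - 30]
20. n3.env = -2  [S₁.env + 1]
21. n2.cnt = 24  [B.hot - 3]
22. n0.env = 8  [S.fin + 17]

-2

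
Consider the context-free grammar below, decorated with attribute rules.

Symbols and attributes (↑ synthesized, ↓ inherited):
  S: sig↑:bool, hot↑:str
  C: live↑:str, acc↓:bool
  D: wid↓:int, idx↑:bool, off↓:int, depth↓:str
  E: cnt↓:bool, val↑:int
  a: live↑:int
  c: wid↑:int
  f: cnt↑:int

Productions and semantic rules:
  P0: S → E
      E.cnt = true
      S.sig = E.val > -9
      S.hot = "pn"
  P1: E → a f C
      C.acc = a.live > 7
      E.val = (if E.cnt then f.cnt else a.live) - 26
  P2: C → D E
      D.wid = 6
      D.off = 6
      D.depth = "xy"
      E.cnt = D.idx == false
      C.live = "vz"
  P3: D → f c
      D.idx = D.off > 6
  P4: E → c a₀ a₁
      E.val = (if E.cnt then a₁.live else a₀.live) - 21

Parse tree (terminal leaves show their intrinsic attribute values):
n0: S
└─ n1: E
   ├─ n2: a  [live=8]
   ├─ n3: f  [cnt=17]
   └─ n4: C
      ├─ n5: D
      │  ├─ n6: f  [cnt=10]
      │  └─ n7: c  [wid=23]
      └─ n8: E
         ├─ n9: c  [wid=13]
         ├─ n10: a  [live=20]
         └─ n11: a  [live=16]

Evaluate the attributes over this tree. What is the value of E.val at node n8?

-5

1. n1.cnt = true  [true]
2. n2.live = 8  [terminal]
3. n3.cnt = 17  [terminal]
4. n4.acc = true  [a.live > 7]
5. n5.wid = 6  [6]
6. n5.off = 6  [6]
7. n5.depth = "xy"  ["xy"]
8. n6.cnt = 10  [terminal]
9. n7.wid = 23  [terminal]
10. n5.idx = false  [D.off > 6]
11. n8.cnt = true  [D.idx == false]
12. n9.wid = 13  [terminal]
13. n10.live = 20  [terminal]
14. n11.live = 16  [terminal]
15. n8.val = -5  [(if E.cnt then a₁.live else a₀.live) - 21]
16. n4.live = "vz"  ["vz"]
17. n1.val = -9  [(if E.cnt then f.cnt else a.live) - 26]
18. n0.sig = false  [E.val > -9]
19. n0.hot = "pn"  ["pn"]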